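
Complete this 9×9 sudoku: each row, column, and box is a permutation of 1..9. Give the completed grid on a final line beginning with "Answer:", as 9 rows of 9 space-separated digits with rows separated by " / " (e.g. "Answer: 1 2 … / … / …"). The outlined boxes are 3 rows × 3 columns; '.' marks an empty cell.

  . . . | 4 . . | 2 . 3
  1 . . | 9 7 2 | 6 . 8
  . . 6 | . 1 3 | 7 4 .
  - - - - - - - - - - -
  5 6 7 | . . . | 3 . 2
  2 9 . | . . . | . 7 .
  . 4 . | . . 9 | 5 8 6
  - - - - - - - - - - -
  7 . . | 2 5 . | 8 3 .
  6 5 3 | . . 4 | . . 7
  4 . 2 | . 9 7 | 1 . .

Step 1. [r8c5∈{8}] r8c5 is down to just 8. So r8c5=8.
Step 2. [r5c9∈{1,4}] in col 9, 1 fits only at r5c9, so r5c9=1.
Step 3. [r7c6∈{1,6}] across row 7, 6 lands solely at r7c6. So r7c6=6.
Step 4. [r2c8∈{5}] r2c8's peers cover all but 5, so r2c8=5.
Step 5. [r5c4∈{3,5,6,8}] 6 has one home in col 4: r5c4. So r5c4=6.
Step 6. [r4c6∈{1,8}] 1 has one home in col 6: r4c6, so r4c6=1.
Step 7. [r1c3∈{5,8,9}] r1c3 is the only open cell in col 3 admitting 5. So r1c3=5.
Step 8. [r1c6∈{8}] nothing but 8 survives at r1c6. So r1c6=8.
Step 9. [r5c5∈{3,4}] across row 5, 3 lands solely at r5c5. So r5c5=3.
Step 10. [r3c9∈{9}] r3c9 is down to just 9. So r3c9=9.
Step 11. [r7c3∈{1,9}] 9 has one home in row 7: r7c3, so r7c3=9.
Step 12. [r3c1∈{8}] r3c1 is down to just 8. So r3c1=8.
Step 13. [r8c8∈{2,9}] across row 8, 2 lands solely at r8c8, so r8c8=2.
Step 14. [r8c7∈{9}] r8c7 is down to just 9 ⇒ r8c7=9.
Step 15. [r5c7∈{4}] nothing but 4 survives at r5c7, so r5c7=4.
Step 16. [r1c5∈{6}] nothing but 6 survives at r1c5, so r1c5=6.
Step 17. [r2c3∈{4}] r2c3's peers cover all but 4 ⇒ r2c3=4.
Step 18. [r1c2∈{7}] r1c2's peers cover all but 7 ⇒ r1c2=7.
Step 19. [r6c4∈{7}] nothing but 7 survives at r6c4. So r6c4=7.
Step 20. [r4c4∈{8}] only 8 remains possible at r4c4, so r4c4=8.
Step 21. [r5c6∈{5}] r5c6 has the single candidate 5, so r5c6=5.
Step 22. [r4c8∈{9}] only 9 remains possible at r4c8. So r4c8=9.
Step 23. [r7c9∈{4}] r7c9 is down to just 4, so r7c9=4.
Step 24. [r3c2∈{2}] only 2 remains possible at r3c2, so r3c2=2.
Step 25. [r7c2∈{1}] nothing but 1 survives at r7c2. So r7c2=1.
Step 26. [r3c4∈{5}] r3c4 has the single candidate 5. So r3c4=5.
Step 27. [r9c8∈{6}] nothing but 6 survives at r9c8, so r9c8=6.
Step 28. [r2c2∈{3}] r2c2's peers cover all but 3. So r2c2=3.
Step 29. [r1c8∈{1}] only 1 remains possible at r1c8. So r1c8=1.
Step 30. [r9c2∈{8}] r9c2's peers cover all but 8 ⇒ r9c2=8.
Step 31. [r8c4∈{1}] only 1 remains possible at r8c4. So r8c4=1.
Step 32. [r9c9∈{5}] r9c9 has the single candidate 5, so r9c9=5.
Step 33. [r6c3∈{1}] only 1 remains possible at r6c3, so r6c3=1.
Step 34. [r6c1∈{3}] r6c1 has the single candidate 3. So r6c1=3.
Step 35. [r6c5∈{2}] only 2 remains possible at r6c5, so r6c5=2.
Step 36. [r1c1∈{9}] r1c1 has the single candidate 9 ⇒ r1c1=9.
Step 37. [r4c5∈{4}] only 4 remains possible at r4c5, so r4c5=4.
Step 38. [r9c4∈{3}] r9c4 is down to just 3. So r9c4=3.
Step 39. [r5c3∈{8}] only 8 remains possible at r5c3. So r5c3=8.

Answer: 9 7 5 4 6 8 2 1 3 / 1 3 4 9 7 2 6 5 8 / 8 2 6 5 1 3 7 4 9 / 5 6 7 8 4 1 3 9 2 / 2 9 8 6 3 5 4 7 1 / 3 4 1 7 2 9 5 8 6 / 7 1 9 2 5 6 8 3 4 / 6 5 3 1 8 4 9 2 7 / 4 8 2 3 9 7 1 6 5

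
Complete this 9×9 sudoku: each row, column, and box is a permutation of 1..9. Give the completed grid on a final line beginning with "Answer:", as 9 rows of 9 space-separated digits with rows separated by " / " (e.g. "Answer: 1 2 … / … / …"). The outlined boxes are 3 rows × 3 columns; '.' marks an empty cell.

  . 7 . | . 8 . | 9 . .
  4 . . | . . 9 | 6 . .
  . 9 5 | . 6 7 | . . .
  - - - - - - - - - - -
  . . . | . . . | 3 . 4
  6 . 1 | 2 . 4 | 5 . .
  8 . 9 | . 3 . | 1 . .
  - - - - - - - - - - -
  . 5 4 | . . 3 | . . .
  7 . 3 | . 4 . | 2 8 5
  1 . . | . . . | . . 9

Step 1. [r7c4∈{1,6,7,8,9}] r7c4 is the only open cell in row 7 admitting 8, so r7c4=8.
Step 2. [r2c2∈{1,2,3,8}] r2c2 is the only open cell in col 2 admitting 1. So r2c2=1.
Step 3. [r9c8∈{3,4,6,7}] in row 9, 3 fits only at r9c8. So r9c8=3.
Step 4. [r4c2∈{2}] nothing but 2 survives at r4c2. So r4c2=2.
Step 5. [r7c7∈{7}] nothing but 7 survives at r7c7, so r7c7=7.
Step 6. [r8c4∈{1,6,9}] 9 has one home in row 8: r8c4. So r8c4=9.
Step 7. [r8c6∈{1,6}] r8c6 is the only open cell in row 8 admitting 1, so r8c6=1.
Step 8. [r4c5∈{1,5,7,9}] across col 5, 1 lands solely at r4c5 ⇒ r4c5=1.
Step 9. [r7c5∈{2}] r7c5 is down to just 2. So r7c5=2.
Step 10. [r1c6∈{2,5}] r1c6 is the only open cell in col 6 admitting 2, so r1c6=2.
Step 11. [r3c1∈{2,3}] col 1 places 2 nowhere but r3c1, so r3c1=2.
Step 12. [r2c5∈{5}] only 5 remains possible at r2c5, so r2c5=5.
Step 13. [r4c8∈{6,7,9}] row 4 places 9 nowhere but r4c8. So r4c8=9.
Step 14. [r5c8∈{7}] only 7 remains possible at r5c8. So r5c8=7.
Step 15. [r6c4∈{5,6,7}] 7 has one home in row 6: r6c4. So r6c4=7.
Step 16. [r6c6∈{5,6}] 5 has one home in row 6: r6c6 ⇒ r6c6=5.
Step 17. [r9c6∈{6}] r9c6 is down to just 6, so r9c6=6.
Step 18. [r2c9∈{2,3,7,8}] in row 2, 7 fits only at r2c9, so r2c9=7.
Step 19. [r1c8∈{1,4,5}] row 1 places 5 nowhere but r1c8 ⇒ r1c8=5.
Step 20. [r1c4∈{1,3,4}] in row 1, 4 fits only at r1c4. So r1c4=4.
Step 21. [r1c9∈{1,3}] in row 1, 1 fits only at r1c9. So r1c9=1.
Step 22. [r3c9∈{3,8}] 3 has one home in col 9: r3c9 ⇒ r3c9=3.
Step 23. [r6c9∈{2,6}] across col 9, 2 lands solely at r6c9 ⇒ r6c9=2.
Step 24. [r9c3∈{2,8}] in row 9, 2 fits only at r9c3 ⇒ r9c3=2.
Step 25. [r9c7∈{4}] r9c7 has the single candidate 4. So r9c7=4.
Step 26. [r7c8∈{1,6}] row 7 places 1 nowhere but r7c8, so r7c8=1.
Step 27. [r2c4∈{3}] only 3 remains possible at r2c4. So r2c4=3.
Step 28. [r7c9∈{6}] r7c9 has the single candidate 6 ⇒ r7c9=6.
Step 29. [r9c2∈{8}] r9c2 has the single candidate 8 ⇒ r9c2=8.
Step 30. [r5c2∈{3}] r5c2 is down to just 3, so r5c2=3.
Step 31. [r6c8∈{6}] r6c8 has the single candidate 6 ⇒ r6c8=6.
Step 32. [r4c6∈{8}] r4c6 has the single candidate 8 ⇒ r4c6=8.
Step 33. [r3c4∈{1}] r3c4 is down to just 1. So r3c4=1.
Step 34. [r9c5∈{7}] only 7 remains possible at r9c5. So r9c5=7.
Step 35. [r9c4∈{5}] only 5 remains possible at r9c4 ⇒ r9c4=5.
Step 36. [r7c1∈{9}] nothing but 9 survives at r7c1. So r7c1=9.
Step 37. [r4c4∈{6}] r4c4 is down to just 6 ⇒ r4c4=6.
Step 38. [r2c8∈{2}] only 2 remains possible at r2c8, so r2c8=2.
Step 39. [r5c5∈{9}] only 9 remains possible at r5c5. So r5c5=9.
Step 40. [r6c2∈{4}] r6c2 is down to just 4, so r6c2=4.
Step 41. [r8c2∈{6}] r8c2 has the single candidate 6 ⇒ r8c2=6.
Step 42. [r1c1∈{3}] r1c1 is down to just 3. So r1c1=3.
Step 43. [r4c1∈{5}] r4c1 is down to just 5. So r4c1=5.
Step 44. [r5c9∈{8}] only 8 remains possible at r5c9, so r5c9=8.
Step 45. [r3c8∈{4}] only 4 remains possible at r3c8. So r3c8=4.
Step 46. [r2c3∈{8}] r2c3's peers cover all but 8 ⇒ r2c3=8.
Step 47. [r1c3∈{6}] r1c3 has the single candidate 6. So r1c3=6.
Step 48. [r4c3∈{7}] r4c3 has the single candidate 7, so r4c3=7.
Step 49. [r3c7∈{8}] nothing but 8 survives at r3c7, so r3c7=8.

Answer: 3 7 6 4 8 2 9 5 1 / 4 1 8 3 5 9 6 2 7 / 2 9 5 1 6 7 8 4 3 / 5 2 7 6 1 8 3 9 4 / 6 3 1 2 9 4 5 7 8 / 8 4 9 7 3 5 1 6 2 / 9 5 4 8 2 3 7 1 6 / 7 6 3 9 4 1 2 8 5 / 1 8 2 5 7 6 4 3 9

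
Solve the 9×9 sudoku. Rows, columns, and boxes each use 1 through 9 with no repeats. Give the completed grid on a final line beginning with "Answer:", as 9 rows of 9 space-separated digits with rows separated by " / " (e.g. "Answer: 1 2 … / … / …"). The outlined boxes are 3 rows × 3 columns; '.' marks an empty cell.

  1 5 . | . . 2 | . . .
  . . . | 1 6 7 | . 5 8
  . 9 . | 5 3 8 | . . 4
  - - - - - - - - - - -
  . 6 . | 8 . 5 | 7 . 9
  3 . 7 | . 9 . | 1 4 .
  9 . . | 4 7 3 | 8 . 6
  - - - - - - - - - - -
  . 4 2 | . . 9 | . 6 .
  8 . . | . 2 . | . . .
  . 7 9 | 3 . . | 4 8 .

Step 1. [r2c7∈{2,3,9}] in row 2, 9 fits only at r2c7 ⇒ r2c7=9.
Step 2. [r7c1∈{5}] nothing but 5 survives at r7c1 ⇒ r7c1=5.
Step 3. [r7c7∈{3}] nothing but 3 survives at r7c7, so r7c7=3.
Step 4. [r3c3∈{6}] r3c3's peers cover all but 6, so r3c3=6.
Step 5. [r6c8∈{2}] r6c8 is down to just 2. So r6c8=2.
Step 6. [r4c1∈{2,4}] across row 4, 2 lands solely at r4c1. So r4c1=2.
Step 7. [r4c3∈{1,4}] row 4 places 4 nowhere but r4c3 ⇒ r4c3=4.
Step 8. [r5c6∈{6}] r5c6 is down to just 6. So r5c6=6.
Step 9. [r9c6∈{1}] nothing but 1 survives at r9c6. So r9c6=1.
Step 10. [r2c3∈{3}] nothing but 3 survives at r2c3 ⇒ r2c3=3.
Step 11. [r8c3∈{1}] r8c3 has the single candidate 1 ⇒ r8c3=1.
Step 12. [r5c9∈{5}] r5c9 is down to just 5, so r5c9=5.
Step 13. [r8c9∈{7}] r8c9 has the single candidate 7. So r8c9=7.
Step 14. [r1c8∈{3,7}] across row 1, 7 lands solely at r1c8, so r1c8=7.
Step 15. [r8c2∈{3}] r8c2 has the single candidate 3. So r8c2=3.
Step 16. [r6c3∈{5}] r6c3 is down to just 5. So r6c3=5.
Step 17. [r4c8∈{3}] r4c8 has the single candidate 3. So r4c8=3.
Step 18. [r7c5∈{8}] nothing but 8 survives at r7c5, so r7c5=8.
Step 19. [r5c4∈{2}] r5c4's peers cover all but 2. So r5c4=2.
Step 20. [r6c2∈{1}] only 1 remains possible at r6c2. So r6c2=1.
Step 21. [r1c7∈{6}] r1c7 has the single candidate 6, so r1c7=6.
Step 22. [r4c5∈{1}] nothing but 1 survives at r4c5. So r4c5=1.
Step 23. [r2c1∈{4}] nothing but 4 survives at r2c1 ⇒ r2c1=4.
Step 24. [r9c1∈{6}] r9c1's peers cover all but 6 ⇒ r9c1=6.
Step 25. [r1c4∈{9}] r1c4's peers cover all but 9. So r1c4=9.
Step 26. [r2c2∈{2}] only 2 remains possible at r2c2 ⇒ r2c2=2.
Step 27. [r1c5∈{4}] only 4 remains possible at r1c5, so r1c5=4.
Step 28. [r1c9∈{3}] only 3 remains possible at r1c9 ⇒ r1c9=3.
Step 29. [r1c3∈{8}] r1c3 has the single candidate 8, so r1c3=8.
Step 30. [r5c2∈{8}] nothing but 8 survives at r5c2. So r5c2=8.
Step 31. [r3c8∈{1}] r3c8 is down to just 1 ⇒ r3c8=1.
Step 32. [r9c5∈{5}] r9c5 has the single candidate 5. So r9c5=5.
Step 33. [r8c8∈{9}] nothing but 9 survives at r8c8 ⇒ r8c8=9.
Step 34. [r8c4∈{6}] only 6 remains possible at r8c4, so r8c4=6.
Step 35. [r3c7∈{2}] r3c7's peers cover all but 2. So r3c7=2.
Step 36. [r7c4∈{7}] r7c4 is down to just 7 ⇒ r7c4=7.
Step 37. [r3c1∈{7}] nothing but 7 survives at r3c1. So r3c1=7.
Step 38. [r8c7∈{5}] r8c7 is down to just 5. So r8c7=5.
Step 39. [r8c6∈{4}] r8c6 has the single candidate 4, so r8c6=4.
Step 40. [r7c9∈{1}] r7c9's peers cover all but 1, so r7c9=1.
Step 41. [r9c9∈{2}] r9c9 is down to just 2, so r9c9=2.

Answer: 1 5 8 9 4 2 6 7 3 / 4 2 3 1 6 7 9 5 8 / 7 9 6 5 3 8 2 1 4 / 2 6 4 8 1 5 7 3 9 / 3 8 7 2 9 6 1 4 5 / 9 1 5 4 7 3 8 2 6 / 5 4 2 7 8 9 3 6 1 / 8 3 1 6 2 4 5 9 7 / 6 7 9 3 5 1 4 8 2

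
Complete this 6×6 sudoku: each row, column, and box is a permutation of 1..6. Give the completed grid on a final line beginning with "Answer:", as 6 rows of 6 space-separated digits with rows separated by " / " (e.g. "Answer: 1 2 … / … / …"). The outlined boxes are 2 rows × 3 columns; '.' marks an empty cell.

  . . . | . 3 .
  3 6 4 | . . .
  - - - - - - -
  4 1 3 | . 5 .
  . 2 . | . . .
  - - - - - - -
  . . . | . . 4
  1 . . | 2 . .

Step 1. [r3c4∈{6}] nothing but 6 survives at r3c4 ⇒ r3c4=6.
Step 2. [r1c2∈{5}] only 5 remains possible at r1c2. So r1c2=5.
Step 3. [r2c5∈{1,2}] col 5 places 2 nowhere but r2c5 ⇒ r2c5=2.
Step 4. [r1c3∈{1,2}] 1 has one home in col 3: r1c3, so r1c3=1.
Step 5. [r5c3∈{2,5,6}] col 3 places 2 nowhere but r5c3, so r5c3=2.
Step 6. [r6c5∈{6}] r6c5 has the single candidate 6 ⇒ r6c5=6.
Step 7. [r6c3∈{5}] nothing but 5 survives at r6c3. So r6c3=5.
Step 8. [r5c4∈{1,3,5}] in row 5, 5 fits only at r5c4 ⇒ r5c4=5.
Step 9. [r4c4∈{1,3,4}] in col 4, 3 fits only at r4c4, so r4c4=3.
Step 10. [r4c6∈{1}] r4c6's peers cover all but 1 ⇒ r4c6=1.
Step 11. [r6c6∈{3}] r6c6's peers cover all but 3, so r6c6=3.
Step 12. [r5c1∈{6}] nothing but 6 survives at r5c1, so r5c1=6.
Step 13. [r1c6∈{6}] only 6 remains possible at r1c6, so r1c6=6.
Step 14. [r5c2∈{3}] r5c2's peers cover all but 3. So r5c2=3.
Step 15. [r1c1∈{2}] r1c1 has the single candidate 2. So r1c1=2.
Step 16. [r4c3∈{6}] nothing but 6 survives at r4c3, so r4c3=6.
Step 17. [r4c5∈{4}] r4c5 is down to just 4. So r4c5=4.
Step 18. [r6c2∈{4}] nothing but 4 survives at r6c2 ⇒ r6c2=4.
Step 19. [r1c4∈{4}] r1c4 has the single candidate 4 ⇒ r1c4=4.
Step 20. [r4c1∈{5}] r4c1's peers cover all but 5 ⇒ r4c1=5.
Step 21. [r5c5∈{1}] r5c5 is down to just 1 ⇒ r5c5=1.
Step 22. [r3c6∈{2}] r3c6 is down to just 2, so r3c6=2.
Step 23. [r2c6∈{5}] nothing but 5 survives at r2c6 ⇒ r2c6=5.
Step 24. [r2c4∈{1}] nothing but 1 survives at r2c4, so r2c4=1.

Answer: 2 5 1 4 3 6 / 3 6 4 1 2 5 / 4 1 3 6 5 2 / 5 2 6 3 4 1 / 6 3 2 5 1 4 / 1 4 5 2 6 3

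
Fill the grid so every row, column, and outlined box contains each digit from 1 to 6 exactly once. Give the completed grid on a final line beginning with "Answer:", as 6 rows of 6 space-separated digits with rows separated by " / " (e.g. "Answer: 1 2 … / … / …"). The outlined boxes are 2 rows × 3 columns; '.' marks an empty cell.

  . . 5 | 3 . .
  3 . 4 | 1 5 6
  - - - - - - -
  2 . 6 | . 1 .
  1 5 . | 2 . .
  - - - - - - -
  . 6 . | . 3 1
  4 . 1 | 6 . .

Step 1. [r6c5∈{2}] r6c5 is down to just 2, so r6c5=2.
Step 2. [r3c2∈{3,4}] in col 2, 4 fits only at r3c2 ⇒ r3c2=4.
Step 3. [r6c6∈{5}] r6c6 has the single candidate 5. So r6c6=5.
Step 4. [r1c5∈{4}] r1c5 has the single candidate 4. So r1c5=4.
Step 5. [r1c2∈{1,2}] across row 1, 1 lands solely at r1c2. So r1c2=1.
Step 6. [r4c6∈{3,4}] across row 4, 4 lands solely at r4c6, so r4c6=4.
Step 7. [r3c6∈{3}] nothing but 3 survives at r3c6 ⇒ r3c6=3.
Step 8. [r4c3∈{3}] r4c3 is down to just 3. So r4c3=3.
Step 9. [r6c2∈{3}] nothing but 3 survives at r6c2. So r6c2=3.
Step 10. [r5c1∈{5}] r5c1 is down to just 5. So r5c1=5.
Step 11. [r3c4∈{5}] only 5 remains possible at r3c4, so r3c4=5.
Step 12. [r2c2∈{2}] r2c2's peers cover all but 2, so r2c2=2.
Step 13. [r5c4∈{4}] r5c4 has the single candidate 4, so r5c4=4.
Step 14. [r5c3∈{2}] r5c3's peers cover all but 2, so r5c3=2.
Step 15. [r1c6∈{2}] r1c6 is down to just 2 ⇒ r1c6=2.
Step 16. [r1c1∈{6}] only 6 remains possible at r1c1 ⇒ r1c1=6.
Step 17. [r4c5∈{6}] only 6 remains possible at r4c5, so r4c5=6.

Answer: 6 1 5 3 4 2 / 3 2 4 1 5 6 / 2 4 6 5 1 3 / 1 5 3 2 6 4 / 5 6 2 4 3 1 / 4 3 1 6 2 5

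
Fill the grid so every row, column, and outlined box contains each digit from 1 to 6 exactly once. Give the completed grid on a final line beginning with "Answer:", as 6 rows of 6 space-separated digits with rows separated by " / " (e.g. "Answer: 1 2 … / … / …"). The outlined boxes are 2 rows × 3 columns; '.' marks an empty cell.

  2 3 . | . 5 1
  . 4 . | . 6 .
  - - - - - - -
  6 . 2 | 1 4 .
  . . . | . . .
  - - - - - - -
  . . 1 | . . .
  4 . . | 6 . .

Step 1. [r3c6∈{3,5}] 3 has one home in row 3: r3c6. So r3c6=3.
Step 2. [r3c2∈{5}] only 5 remains possible at r3c2 ⇒ r3c2=5.
Step 3. [r2c6∈{2}] only 2 remains possible at r2c6 ⇒ r2c6=2.
Step 4. [r6c6∈{5}] nothing but 5 survives at r6c6, so r6c6=5.
Step 5. [r6c3∈{3}] nothing but 3 survives at r6c3, so r6c3=3.
Step 6. [r4c5∈{2}] nothing but 2 survives at r4c5, so r4c5=2.
Step 7. [r5c4∈{2,3,4}] 2 has one home in col 4: r5c4, so r5c4=2.
Step 8. [r2c1∈{1,5}] 1 has one home in row 2: r2c1 ⇒ r2c1=1.
Step 9. [r2c3∈{5}] nothing but 5 survives at r2c3 ⇒ r2c3=5.
Step 10. [r1c3∈{6}] r1c3 is down to just 6. So r1c3=6.
Step 11. [r5c6∈{4}] r5c6 is down to just 4 ⇒ r5c6=4.
Step 12. [r4c4∈{5}] r4c4 is down to just 5. So r4c4=5.
Step 13. [r5c5∈{3}] r5c5 has the single candidate 3 ⇒ r5c5=3.
Step 14. [r5c1∈{5}] nothing but 5 survives at r5c1, so r5c1=5.
Step 15. [r4c3∈{4}] r4c3 is down to just 4. So r4c3=4.
Step 16. [r6c2∈{2}] only 2 remains possible at r6c2 ⇒ r6c2=2.
Step 17. [r4c6∈{6}] r4c6 is down to just 6 ⇒ r4c6=6.
Step 18. [r1c4∈{4}] r1c4 is down to just 4, so r1c4=4.
Step 19. [r4c2∈{1}] r4c2's peers cover all but 1 ⇒ r4c2=1.
Step 20. [r5c2∈{6}] nothing but 6 survives at r5c2, so r5c2=6.
Step 21. [r4c1∈{3}] nothing but 3 survives at r4c1 ⇒ r4c1=3.
Step 22. [r2c4∈{3}] r2c4 is down to just 3 ⇒ r2c4=3.
Step 23. [r6c5∈{1}] r6c5 is down to just 1. So r6c5=1.

Answer: 2 3 6 4 5 1 / 1 4 5 3 6 2 / 6 5 2 1 4 3 / 3 1 4 5 2 6 / 5 6 1 2 3 4 / 4 2 3 6 1 5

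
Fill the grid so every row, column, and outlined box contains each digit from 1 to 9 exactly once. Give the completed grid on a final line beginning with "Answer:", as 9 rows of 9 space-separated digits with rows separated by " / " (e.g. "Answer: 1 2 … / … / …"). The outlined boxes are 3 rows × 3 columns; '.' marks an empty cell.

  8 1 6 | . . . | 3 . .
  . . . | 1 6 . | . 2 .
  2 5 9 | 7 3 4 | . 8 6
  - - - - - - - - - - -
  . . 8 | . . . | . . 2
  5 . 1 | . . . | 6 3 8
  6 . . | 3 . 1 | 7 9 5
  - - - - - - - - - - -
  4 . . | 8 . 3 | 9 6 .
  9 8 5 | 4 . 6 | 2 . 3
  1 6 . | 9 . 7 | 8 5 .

Step 1. [r9c5∈{2}] only 2 remains possible at r9c5 ⇒ r9c5=2.
Step 2. [r5c4∈{2}] only 2 remains possible at r5c4, so r5c4=2.
Step 3. [r5c6∈{9}] nothing but 9 survives at r5c6. So r5c6=9.
Step 4. [r4c6∈{5}] r4c6 is down to just 5. So r4c6=5.
Step 5. [r8c8∈{1,7}] row 8 places 7 nowhere but r8c8, so r8c8=7.
Step 6. [r1c8∈{4}] nothing but 4 survives at r1c8, so r1c8=4.
Step 7. [r4c2∈{3,4,7,9}] across row 4, 9 lands solely at r4c2. So r4c2=9.
Step 8. [r2c2∈{3,4,7}] r2c2 is the only open cell in col 2 admitting 3. So r2c2=3.
Step 9. [r2c1∈{7}] r2c1's peers cover all but 7 ⇒ r2c1=7.
Step 10. [r5c2∈{4,7}] 7 has one home in box 4: r5c2, so r5c2=7.
Step 11. [r6c2∈{2,4}] col 2 places 4 nowhere but r6c2, so r6c2=4.
Step 12. [r1c5∈{5,9}] r1c5 is the only open cell in col 5 admitting 9 ⇒ r1c5=9.
Step 13. [r4c7∈{1,4}] in col 7, 4 fits only at r4c7. So r4c7=4.
Step 14. [r7c5∈{1,5}] across row 7, 5 lands solely at r7c5 ⇒ r7c5=5.
Step 15. [r6c3∈{2}] r6c3's peers cover all but 2. So r6c3=2.
Step 16. [r1c9∈{7}] nothing but 7 survives at r1c9, so r1c9=7.
Step 17. [r7c3∈{7}] r7c3's peers cover all but 7, so r7c3=7.
Step 18. [r7c9∈{1}] only 1 remains possible at r7c9, so r7c9=1.
Step 19. [r4c4∈{6}] r4c4's peers cover all but 6 ⇒ r4c4=6.
Step 20. [r9c9∈{4}] nothing but 4 survives at r9c9, so r9c9=4.
Step 21. [r8c5∈{1}] nothing but 1 survives at r8c5 ⇒ r8c5=1.
Step 22. [r1c6∈{2}] nothing but 2 survives at r1c6, so r1c6=2.
Step 23. [r2c9∈{9}] r2c9's peers cover all but 9. So r2c9=9.
Step 24. [r4c1∈{3}] r4c1's peers cover all but 3, so r4c1=3.
Step 25. [r4c5∈{7}] nothing but 7 survives at r4c5, so r4c5=7.
Step 26. [r1c4∈{5}] r1c4 has the single candidate 5, so r1c4=5.
Step 27. [r5c5∈{4}] r5c5 has the single candidate 4, so r5c5=4.
Step 28. [r4c8∈{1}] r4c8 is down to just 1, so r4c8=1.
Step 29. [r3c7∈{1}] nothing but 1 survives at r3c7 ⇒ r3c7=1.
Step 30. [r7c2∈{2}] r7c2's peers cover all but 2, so r7c2=2.
Step 31. [r6c5∈{8}] r6c5 has the single candidate 8, so r6c5=8.
Step 32. [r2c3∈{4}] nothing but 4 survives at r2c3 ⇒ r2c3=4.
Step 33. [r2c7∈{5}] only 5 remains possible at r2c7. So r2c7=5.
Step 34. [r9c3∈{3}] r9c3 has the single candidate 3 ⇒ r9c3=3.
Step 35. [r2c6∈{8}] r2c6's peers cover all but 8. So r2c6=8.

Answer: 8 1 6 5 9 2 3 4 7 / 7 3 4 1 6 8 5 2 9 / 2 5 9 7 3 4 1 8 6 / 3 9 8 6 7 5 4 1 2 / 5 7 1 2 4 9 6 3 8 / 6 4 2 3 8 1 7 9 5 / 4 2 7 8 5 3 9 6 1 / 9 8 5 4 1 6 2 7 3 / 1 6 3 9 2 7 8 5 4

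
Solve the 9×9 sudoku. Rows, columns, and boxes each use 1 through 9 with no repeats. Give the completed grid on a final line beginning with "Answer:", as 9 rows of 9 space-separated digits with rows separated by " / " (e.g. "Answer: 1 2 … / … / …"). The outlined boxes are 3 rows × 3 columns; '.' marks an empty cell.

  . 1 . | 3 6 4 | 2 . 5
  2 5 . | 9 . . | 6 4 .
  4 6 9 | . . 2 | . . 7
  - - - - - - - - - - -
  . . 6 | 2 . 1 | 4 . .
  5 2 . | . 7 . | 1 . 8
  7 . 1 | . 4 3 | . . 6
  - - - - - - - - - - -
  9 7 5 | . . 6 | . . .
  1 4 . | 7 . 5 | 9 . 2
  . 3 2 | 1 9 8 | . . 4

Step 1. [r4c9∈{3,9}] across col 9, 9 lands solely at r4c9 ⇒ r4c9=9.
Step 2. [r5c8∈{3}] r5c8 is down to just 3 ⇒ r5c8=3.
Step 3. [r1c1∈{8}] nothing but 8 survives at r1c1. So r1c1=8.
Step 4. [r2c5∈{1,8}] 8 has one home in row 2: r2c5, so r2c5=8.
Step 5. [r6c7∈{5}] r6c7 has the single candidate 5, so r6c7=5.
Step 6. [r3c7∈{3,8}] in row 3, 3 fits only at r3c7 ⇒ r3c7=3.
Step 7. [r3c8∈{1,8}] in row 3, 8 fits only at r3c8 ⇒ r3c8=8.
Step 8. [r7c9∈{1,3}] col 9 places 3 nowhere but r7c9, so r7c9=3.
Step 9. [r9c8∈{5,6,7}] row 9 places 5 nowhere but r9c8. So r9c8=5.
Step 10. [r2c6∈{7}] r2c6's peers cover all but 7. So r2c6=7.
Step 11. [r4c5∈{5}] r4c5 is down to just 5. So r4c5=5.
Step 12. [r6c2∈{8,9}] row 6 places 9 nowhere but r6c2. So r6c2=9.
Step 13. [r7c7∈{8}] only 8 remains possible at r7c7. So r7c7=8.
Step 14. [r7c4∈{4}] r7c4 is down to just 4. So r7c4=4.
Step 15. [r8c3∈{8}] nothing but 8 survives at r8c3 ⇒ r8c3=8.
Step 16. [r6c8∈{2}] r6c8's peers cover all but 2 ⇒ r6c8=2.
Step 17. [r3c5∈{1}] nothing but 1 survives at r3c5. So r3c5=1.
Step 18. [r2c9∈{1}] nothing but 1 survives at r2c9. So r2c9=1.
Step 19. [r4c1∈{3}] r4c1's peers cover all but 3. So r4c1=3.
Step 20. [r7c8∈{1}] r7c8 is down to just 1, so r7c8=1.
Step 21. [r9c1∈{6}] only 6 remains possible at r9c1. So r9c1=6.
Step 22. [r5c4∈{6}] r5c4 is down to just 6, so r5c4=6.
Step 23. [r9c7∈{7}] only 7 remains possible at r9c7. So r9c7=7.
Step 24. [r8c8∈{6}] r8c8's peers cover all but 6. So r8c8=6.
Step 25. [r7c5∈{2}] only 2 remains possible at r7c5, so r7c5=2.
Step 26. [r4c8∈{7}] r4c8's peers cover all but 7, so r4c8=7.
Step 27. [r3c4∈{5}] r3c4 is down to just 5. So r3c4=5.
Step 28. [r5c6∈{9}] only 9 remains possible at r5c6 ⇒ r5c6=9.
Step 29. [r1c3∈{7}] only 7 remains possible at r1c3. So r1c3=7.
Step 30. [r5c3∈{4}] r5c3's peers cover all but 4. So r5c3=4.
Step 31. [r8c5∈{3}] r8c5 has the single candidate 3. So r8c5=3.
Step 32. [r4c2∈{8}] r4c2 has the single candidate 8, so r4c2=8.
Step 33. [r1c8∈{9}] r1c8 is down to just 9, so r1c8=9.
Step 34. [r6c4∈{8}] r6c4 has the single candidate 8 ⇒ r6c4=8.
Step 35. [r2c3∈{3}] r2c3 has the single candidate 3. So r2c3=3.

Answer: 8 1 7 3 6 4 2 9 5 / 2 5 3 9 8 7 6 4 1 / 4 6 9 5 1 2 3 8 7 / 3 8 6 2 5 1 4 7 9 / 5 2 4 6 7 9 1 3 8 / 7 9 1 8 4 3 5 2 6 / 9 7 5 4 2 6 8 1 3 / 1 4 8 7 3 5 9 6 2 / 6 3 2 1 9 8 7 5 4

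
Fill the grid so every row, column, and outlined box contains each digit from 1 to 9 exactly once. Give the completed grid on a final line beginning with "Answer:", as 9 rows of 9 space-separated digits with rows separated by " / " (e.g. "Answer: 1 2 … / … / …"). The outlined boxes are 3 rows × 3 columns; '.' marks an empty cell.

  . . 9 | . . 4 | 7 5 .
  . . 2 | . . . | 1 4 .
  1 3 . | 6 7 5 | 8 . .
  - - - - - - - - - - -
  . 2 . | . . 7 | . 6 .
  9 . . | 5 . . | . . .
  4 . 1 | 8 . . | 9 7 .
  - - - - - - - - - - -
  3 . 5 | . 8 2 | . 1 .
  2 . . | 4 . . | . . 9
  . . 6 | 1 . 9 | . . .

Step 1. [r3c9∈{2}] r3c9's peers cover all but 2. So r3c9=2.
Step 2. [r5c6∈{1,3,6}] across col 6, 1 lands solely at r5c6. So r5c6=1.
Step 3. [r4c9∈{1,3,4,5,8}] in row 4, 1 fits only at r4c9 ⇒ r4c9=1.
Step 4. [r6c5∈{2,3,6}] across row 6, 2 lands solely at r6c5, so r6c5=2.
Step 5. [r2c6∈{3,8}] 8 has one home in col 6: r2c6 ⇒ r2c6=8.
Step 6. [r7c2∈{4,7,9}] across row 7, 9 lands solely at r7c2, so r7c2=9.
Step 7. [r9c2∈{4,7,8}] r9c2 is the only open cell in col 2 admitting 4, so r9c2=4.
Step 8. [r8c2∈{1,7,8}] in row 8, 1 fits only at r8c2. So r8c2=1.
Step 9. [r8c3∈{7,8}] 7 has one home in row 8: r8c3, so r8c3=7.
Step 10. [r9c1∈{8}] r9c1's peers cover all but 8. So r9c1=8.
Step 11. [r5c9∈{3,4,8}] 8 has one home in col 9: r5c9, so r5c9=8.
Step 12. [r1c1∈{6}] r1c1 is down to just 6 ⇒ r1c1=6.
Step 13. [r1c9∈{3}] nothing but 3 survives at r1c9, so r1c9=3.
Step 14. [r6c6∈{3,6}] across row 6, 3 lands solely at r6c6 ⇒ r6c6=3.
Step 15. [r6c9∈{5}] r6c9 is down to just 5, so r6c9=5.
Step 16. [r7c9∈{4,6,7}] r7c9 is the only open cell in col 9 admitting 4, so r7c9=4.
Step 17. [r5c5∈{4,6}] 6 has one home in box 5: r5c5 ⇒ r5c5=6.
Step 18. [r5c3∈{3}] only 3 remains possible at r5c3 ⇒ r5c3=3.
Step 19. [r4c7∈{3,4}] r4c7 is the only open cell in row 4 admitting 3. So r4c7=3.
Step 20. [r5c8∈{2}] only 2 remains possible at r5c8, so r5c8=2.
Step 21. [r2c4∈{3,9}] r2c4 is the only open cell in col 4 admitting 3, so r2c4=3.
Step 22. [r2c1∈{5,7}] in col 1, 7 fits only at r2c1, so r2c1=7.
Step 23. [r9c8∈{3}] only 3 remains possible at r9c8, so r9c8=3.
Step 24. [r9c5∈{5}] r9c5's peers cover all but 5, so r9c5=5.
Step 25. [r8c7∈{5,6}] 5 has one home in row 8: r8c7, so r8c7=5.
Step 26. [r4c4∈{9}] r4c4 is down to just 9, so r4c4=9.
Step 27. [r2c2∈{5}] r2c2 is down to just 5 ⇒ r2c2=5.
Step 28. [r3c3∈{4}] only 4 remains possible at r3c3, so r3c3=4.
Step 29. [r9c9∈{7}] only 7 remains possible at r9c9, so r9c9=7.
Step 30. [r5c2∈{7}] nothing but 7 survives at r5c2, so r5c2=7.
Step 31. [r7c7∈{6}] nothing but 6 survives at r7c7. So r7c7=6.
Step 32. [r1c2∈{8}] r1c2 has the single candidate 8. So r1c2=8.
Step 33. [r8c6∈{6}] r8c6 has the single candidate 6 ⇒ r8c6=6.
Step 34. [r4c5∈{4}] r4c5's peers cover all but 4. So r4c5=4.
Step 35. [r8c8∈{8}] r8c8 is down to just 8, so r8c8=8.
Step 36. [r6c2∈{6}] only 6 remains possible at r6c2. So r6c2=6.
Step 37. [r7c4∈{7}] r7c4 has the single candidate 7. So r7c4=7.
Step 38. [r1c5∈{1}] r1c5's peers cover all but 1, so r1c5=1.
Step 39. [r8c5∈{3}] nothing but 3 survives at r8c5, so r8c5=3.
Step 40. [r2c5∈{9}] only 9 remains possible at r2c5. So r2c5=9.
Step 41. [r5c7∈{4}] r5c7's peers cover all but 4, so r5c7=4.
Step 42. [r3c8∈{9}] r3c8 has the single candidate 9 ⇒ r3c8=9.
Step 43. [r2c9∈{6}] r2c9 has the single candidate 6, so r2c9=6.
Step 44. [r4c1∈{5}] r4c1 has the single candidate 5. So r4c1=5.
Step 45. [r4c3∈{8}] r4c3 has the single candidate 8. So r4c3=8.
Step 46. [r9c7∈{2}] only 2 remains possible at r9c7. So r9c7=2.
Step 47. [r1c4∈{2}] only 2 remains possible at r1c4, so r1c4=2.

Answer: 6 8 9 2 1 4 7 5 3 / 7 5 2 3 9 8 1 4 6 / 1 3 4 6 7 5 8 9 2 / 5 2 8 9 4 7 3 6 1 / 9 7 3 5 6 1 4 2 8 / 4 6 1 8 2 3 9 7 5 / 3 9 5 7 8 2 6 1 4 / 2 1 7 4 3 6 5 8 9 / 8 4 6 1 5 9 2 3 7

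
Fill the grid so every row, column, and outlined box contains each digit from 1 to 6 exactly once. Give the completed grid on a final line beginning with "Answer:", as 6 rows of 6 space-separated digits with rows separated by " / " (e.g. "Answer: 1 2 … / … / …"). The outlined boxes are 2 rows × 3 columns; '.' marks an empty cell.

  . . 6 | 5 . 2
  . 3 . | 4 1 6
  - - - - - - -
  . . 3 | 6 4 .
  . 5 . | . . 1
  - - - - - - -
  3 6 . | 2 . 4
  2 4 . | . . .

Step 1. [r5c5∈{5}] nothing but 5 survives at r5c5 ⇒ r5c5=5.
Step 2. [r3c1∈{1}] r3c1 is down to just 1, so r3c1=1.
Step 3. [r6c3∈{1,5}] row 6 places 5 nowhere but r6c3. So r6c3=5.
Step 4. [r4c3∈{2,4}] across col 3, 4 lands solely at r4c3. So r4c3=4.
Step 5. [r1c5∈{3}] r1c5 is down to just 3, so r1c5=3.
Step 6. [r4c4∈{3}] r4c4's peers cover all but 3 ⇒ r4c4=3.
Step 7. [r6c6∈{3}] r6c6 is down to just 3. So r6c6=3.
Step 8. [r6c4∈{1}] r6c4 has the single candidate 1. So r6c4=1.
Step 9. [r4c1∈{6}] nothing but 6 survives at r4c1. So r4c1=6.
Step 10. [r5c3∈{1}] r5c3 is down to just 1 ⇒ r5c3=1.
Step 11. [r2c1∈{5}] nothing but 5 survives at r2c1 ⇒ r2c1=5.
Step 12. [r2c3∈{2}] r2c3's peers cover all but 2. So r2c3=2.
Step 13. [r3c6∈{5}] only 5 remains possible at r3c6. So r3c6=5.
Step 14. [r1c1∈{4}] only 4 remains possible at r1c1 ⇒ r1c1=4.
Step 15. [r1c2∈{1}] r1c2 is down to just 1 ⇒ r1c2=1.
Step 16. [r3c2∈{2}] r3c2's peers cover all but 2, so r3c2=2.
Step 17. [r6c5∈{6}] r6c5 is down to just 6 ⇒ r6c5=6.
Step 18. [r4c5∈{2}] r4c5's peers cover all but 2, so r4c5=2.

Answer: 4 1 6 5 3 2 / 5 3 2 4 1 6 / 1 2 3 6 4 5 / 6 5 4 3 2 1 / 3 6 1 2 5 4 / 2 4 5 1 6 3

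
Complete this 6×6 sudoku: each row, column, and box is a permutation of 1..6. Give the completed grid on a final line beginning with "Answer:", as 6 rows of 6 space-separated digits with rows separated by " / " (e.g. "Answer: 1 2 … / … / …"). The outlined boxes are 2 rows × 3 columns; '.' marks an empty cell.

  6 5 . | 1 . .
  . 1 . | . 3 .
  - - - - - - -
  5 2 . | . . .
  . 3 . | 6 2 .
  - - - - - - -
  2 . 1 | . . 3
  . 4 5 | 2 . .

Step 1. [r1c5∈{4}] r1c5 is down to just 4. So r1c5=4.
Step 2. [r4c3∈{4}] nothing but 4 survives at r4c3 ⇒ r4c3=4.
Step 3. [r3c5∈{1}] nothing but 1 survives at r3c5, so r3c5=1.
Step 4. [r2c6∈{2,5,6}] r2c6 is the only open cell in row 2 admitting 6, so r2c6=6.
Step 5. [r5c5∈{5,6}] across col 5, 5 lands solely at r5c5 ⇒ r5c5=5.
Step 6. [r2c3∈{2}] nothing but 2 survives at r2c3, so r2c3=2.
Step 7. [r3c6∈{4}] r3c6 has the single candidate 4 ⇒ r3c6=4.
Step 8. [r6c1∈{3}] r6c1's peers cover all but 3 ⇒ r6c1=3.
Step 9. [r2c4∈{5}] only 5 remains possible at r2c4. So r2c4=5.
Step 10. [r6c6∈{1}] r6c6's peers cover all but 1 ⇒ r6c6=1.
Step 11. [r3c3∈{6}] r3c3 is down to just 6. So r3c3=6.
Step 12. [r4c1∈{1}] r4c1 is down to just 1, so r4c1=1.
Step 13. [r6c5∈{6}] only 6 remains possible at r6c5, so r6c5=6.
Step 14. [r3c4∈{3}] r3c4 has the single candidate 3 ⇒ r3c4=3.
Step 15. [r5c2∈{6}] r5c2's peers cover all but 6. So r5c2=6.
Step 16. [r5c4∈{4}] nothing but 4 survives at r5c4, so r5c4=4.
Step 17. [r1c3∈{3}] nothing but 3 survives at r1c3 ⇒ r1c3=3.
Step 18. [r4c6∈{5}] only 5 remains possible at r4c6, so r4c6=5.
Step 19. [r2c1∈{4}] only 4 remains possible at r2c1 ⇒ r2c1=4.
Step 20. [r1c6∈{2}] r1c6 has the single candidate 2 ⇒ r1c6=2.

Answer: 6 5 3 1 4 2 / 4 1 2 5 3 6 / 5 2 6 3 1 4 / 1 3 4 6 2 5 / 2 6 1 4 5 3 / 3 4 5 2 6 1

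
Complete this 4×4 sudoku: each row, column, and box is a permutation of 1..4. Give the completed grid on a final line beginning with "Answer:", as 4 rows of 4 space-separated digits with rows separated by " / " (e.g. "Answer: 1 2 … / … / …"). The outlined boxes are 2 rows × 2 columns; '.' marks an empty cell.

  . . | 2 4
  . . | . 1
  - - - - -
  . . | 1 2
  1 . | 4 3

Step 1. [r1c1∈{3}] r1c1 is down to just 3 ⇒ r1c1=3.
Step 2. [r3c1∈{4}] nothing but 4 survives at r3c1 ⇒ r3c1=4.
Step 3. [r2c1∈{2}] r2c1's peers cover all but 2 ⇒ r2c1=2.
Step 4. [r3c2∈{3}] nothing but 3 survives at r3c2. So r3c2=3.
Step 5. [r2c3∈{3}] r2c3 is down to just 3. So r2c3=3.
Step 6. [r4c2∈{2}] nothing but 2 survives at r4c2, so r4c2=2.
Step 7. [r1c2∈{1}] r1c2's peers cover all but 1 ⇒ r1c2=1.
Step 8. [r2c2∈{4}] r2c2's peers cover all but 4. So r2c2=4.

Answer: 3 1 2 4 / 2 4 3 1 / 4 3 1 2 / 1 2 4 3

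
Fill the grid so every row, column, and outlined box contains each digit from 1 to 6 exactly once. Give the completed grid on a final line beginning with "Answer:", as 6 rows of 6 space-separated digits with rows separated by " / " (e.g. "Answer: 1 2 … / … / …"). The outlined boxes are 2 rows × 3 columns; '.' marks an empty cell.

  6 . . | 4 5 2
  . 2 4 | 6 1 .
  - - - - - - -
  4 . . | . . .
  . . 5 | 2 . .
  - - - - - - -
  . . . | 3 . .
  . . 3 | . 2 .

Step 1. [r1c2∈{1,3}] across row 1, 3 lands solely at r1c2. So r1c2=3.
Step 2. [r3c3∈{1,2,6}] row 3 places 2 nowhere but r3c3, so r3c3=2.
Step 3. [r5c3∈{1,6}] 6 has one home in col 3: r5c3. So r5c3=6.
Step 4. [r6c6∈{1,4,5,6}] r6c6 is the only open cell in row 6 admitting 6, so r6c6=6.
Step 5. [r5c5∈{4}] r5c5 is down to just 4 ⇒ r5c5=4.
Step 6. [r4c1∈{1,3}] col 1 places 3 nowhere but r4c1, so r4c1=3.
Step 7. [r3c5∈{3,6}] 3 has one home in col 5: r3c5. So r3c5=3.
Step 8. [r6c2∈{1,4,5}] r6c2 is the only open cell in row 6 admitting 4, so r6c2=4.
Step 9. [r5c2∈{1,5}] in col 2, 5 fits only at r5c2. So r5c2=5.
Step 10. [r5c6∈{1}] r5c6's peers cover all but 1 ⇒ r5c6=1.
Step 11. [r4c2∈{1,6}] across row 4, 1 lands solely at r4c2, so r4c2=1.
Step 12. [r3c4∈{1,5}] across row 3, 1 lands solely at r3c4. So r3c4=1.
Step 13. [r4c6∈{4}] r4c6 is down to just 4 ⇒ r4c6=4.
Step 14. [r3c6∈{5}] r3c6 is down to just 5 ⇒ r3c6=5.
Step 15. [r1c3∈{1}] r1c3 has the single candidate 1. So r1c3=1.
Step 16. [r2c6∈{3}] r2c6 is down to just 3, so r2c6=3.
Step 17. [r6c1∈{1}] only 1 remains possible at r6c1 ⇒ r6c1=1.
Step 18. [r2c1∈{5}] only 5 remains possible at r2c1 ⇒ r2c1=5.
Step 19. [r3c2∈{6}] nothing but 6 survives at r3c2. So r3c2=6.
Step 20. [r5c1∈{2}] r5c1 is down to just 2, so r5c1=2.
Step 21. [r6c4∈{5}] only 5 remains possible at r6c4 ⇒ r6c4=5.
Step 22. [r4c5∈{6}] r4c5 is down to just 6. So r4c5=6.

Answer: 6 3 1 4 5 2 / 5 2 4 6 1 3 / 4 6 2 1 3 5 / 3 1 5 2 6 4 / 2 5 6 3 4 1 / 1 4 3 5 2 6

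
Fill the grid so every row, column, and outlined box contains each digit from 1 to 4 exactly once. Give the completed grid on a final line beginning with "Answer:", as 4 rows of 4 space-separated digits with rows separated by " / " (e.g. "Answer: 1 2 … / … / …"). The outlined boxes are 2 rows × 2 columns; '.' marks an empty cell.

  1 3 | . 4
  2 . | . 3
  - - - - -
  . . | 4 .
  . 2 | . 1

Step 1. [r3c1∈{3}] only 3 remains possible at r3c1, so r3c1=3.
Step 2. [r4c3∈{3}] r4c3 has the single candidate 3. So r4c3=3.
Step 3. [r4c1∈{4}] r4c1's peers cover all but 4, so r4c1=4.
Step 4. [r2c3∈{1}] r2c3's peers cover all but 1, so r2c3=1.
Step 5. [r3c2∈{1}] r3c2's peers cover all but 1. So r3c2=1.
Step 6. [r1c3∈{2}] only 2 remains possible at r1c3. So r1c3=2.
Step 7. [r3c4∈{2}] only 2 remains possible at r3c4. So r3c4=2.
Step 8. [r2c2∈{4}] r2c2 is down to just 4 ⇒ r2c2=4.

Answer: 1 3 2 4 / 2 4 1 3 / 3 1 4 2 / 4 2 3 1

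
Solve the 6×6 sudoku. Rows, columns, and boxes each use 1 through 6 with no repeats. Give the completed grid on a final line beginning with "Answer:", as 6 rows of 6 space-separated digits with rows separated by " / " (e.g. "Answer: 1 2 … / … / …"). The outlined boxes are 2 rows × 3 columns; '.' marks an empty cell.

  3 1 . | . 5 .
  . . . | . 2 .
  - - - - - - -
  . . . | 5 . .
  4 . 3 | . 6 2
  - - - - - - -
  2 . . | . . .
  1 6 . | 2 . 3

Step 1. [r5c6∈{1,4,5,6}] in col 6, 5 fits only at r5c6 ⇒ r5c6=5.
Step 2. [r5c3∈{4}] r5c3's peers cover all but 4 ⇒ r5c3=4.
Step 3. [r3c3∈{1,2,6}] r3c3 is the only open cell in col 3 admitting 1 ⇒ r3c3=1.
Step 4. [r2c4∈{1,3,4,6}] in row 2, 3 fits only at r2c4, so r2c4=3.
Step 5. [r3c6∈{4}] r3c6 has the single candidate 4 ⇒ r3c6=4.
Step 6. [r1c6∈{6}] only 6 remains possible at r1c6 ⇒ r1c6=6.
Step 7. [r2c1∈{5,6}] r2c1 is the only open cell in col 1 admitting 5 ⇒ r2c1=5.
Step 8. [r4c4∈{1}] r4c4's peers cover all but 1 ⇒ r4c4=1.
Step 9. [r6c3∈{5}] nothing but 5 survives at r6c3 ⇒ r6c3=5.
Step 10. [r4c2∈{5}] r4c2 has the single candidate 5. So r4c2=5.
Step 11. [r1c3∈{2}] nothing but 2 survives at r1c3 ⇒ r1c3=2.
Step 12. [r2c3∈{6}] r2c3's peers cover all but 6. So r2c3=6.
Step 13. [r3c1∈{6}] r3c1's peers cover all but 6 ⇒ r3c1=6.
Step 14. [r5c5∈{1}] only 1 remains possible at r5c5, so r5c5=1.
Step 15. [r2c6∈{1}] r2c6 has the single candidate 1, so r2c6=1.
Step 16. [r1c4∈{4}] r1c4 is down to just 4. So r1c4=4.
Step 17. [r3c5∈{3}] r3c5 is down to just 3. So r3c5=3.
Step 18. [r6c5∈{4}] nothing but 4 survives at r6c5. So r6c5=4.
Step 19. [r5c4∈{6}] nothing but 6 survives at r5c4 ⇒ r5c4=6.
Step 20. [r5c2∈{3}] r5c2's peers cover all but 3 ⇒ r5c2=3.
Step 21. [r3c2∈{2}] nothing but 2 survives at r3c2. So r3c2=2.
Step 22. [r2c2∈{4}] r2c2 has the single candidate 4. So r2c2=4.

Answer: 3 1 2 4 5 6 / 5 4 6 3 2 1 / 6 2 1 5 3 4 / 4 5 3 1 6 2 / 2 3 4 6 1 5 / 1 6 5 2 4 3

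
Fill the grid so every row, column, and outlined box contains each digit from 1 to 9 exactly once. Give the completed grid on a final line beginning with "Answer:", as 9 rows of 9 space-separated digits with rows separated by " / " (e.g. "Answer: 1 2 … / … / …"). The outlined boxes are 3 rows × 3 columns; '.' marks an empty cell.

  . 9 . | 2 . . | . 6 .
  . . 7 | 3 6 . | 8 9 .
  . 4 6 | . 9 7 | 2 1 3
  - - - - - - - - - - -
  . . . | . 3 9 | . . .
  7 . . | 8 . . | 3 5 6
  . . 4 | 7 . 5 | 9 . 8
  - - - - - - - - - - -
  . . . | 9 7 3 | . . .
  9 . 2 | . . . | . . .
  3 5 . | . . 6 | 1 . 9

Step 1. [r9c3∈{8}] r9c3 has the single candidate 8 ⇒ r9c3=8.
Step 2. [r6c8∈{2}] nothing but 2 survives at r6c8. So r6c8=2.
Step 3. [r6c5∈{1}] r6c5 has the single candidate 1, so r6c5=1.
Step 4. [r7c3∈{1}] r7c3 is down to just 1, so r7c3=1.
Step 5. [r9c4∈{4}] only 4 remains possible at r9c4, so r9c4=4.
Step 6. [r7c2∈{6}] r7c2 is down to just 6, so r7c2=6.
Step 7. [r4c9∈{1,4,7}] r4c9 is the only open cell in col 9 admitting 1. So r4c9=1.
Step 8. [r9c8∈{7}] nothing but 7 survives at r9c8 ⇒ r9c8=7.
Step 9. [r7c1∈{4}] r7c1 is down to just 4. So r7c1=4.
Step 10. [r7c7∈{5}] only 5 remains possible at r7c7 ⇒ r7c7=5.
Step 11. [r8c9∈{4}] only 4 remains possible at r8c9. So r8c9=4.
Step 12. [r2c6∈{1,4}] row 2 places 4 nowhere but r2c6, so r2c6=4.
Step 13. [r3c4∈{5}] r3c4's peers cover all but 5. So r3c4=5.
Step 14. [r1c6∈{1,8}] box 2 places 1 nowhere but r1c6 ⇒ r1c6=1.
Step 15. [r2c1∈{1,2,5}] 1 has one home in col 1: r2c1. So r2c1=1.
Step 16. [r4c1∈{2,5,6,8}] across col 1, 2 lands solely at r4c1, so r4c1=2.
Step 17. [r1c1∈{5,8}] r1c1 is the only open cell in col 1 admitting 5. So r1c1=5.
Step 18. [r8c6∈{8}] only 8 remains possible at r8c6, so r8c6=8.
Step 19. [r1c7∈{4,7}] across row 1, 4 lands solely at r1c7, so r1c7=4.
Step 20. [r5c5∈{2,4}] 4 has one home in row 5: r5c5. So r5c5=4.
Step 21. [r1c5∈{8}] r1c5 has the single candidate 8. So r1c5=8.
Step 22. [r4c8∈{4}] only 4 remains possible at r4c8 ⇒ r4c8=4.
Step 23. [r8c4∈{1}] nothing but 1 survives at r8c4 ⇒ r8c4=1.
Step 24. [r2c2∈{2}] r2c2 is down to just 2, so r2c2=2.
Step 25. [r8c2∈{7}] only 7 remains possible at r8c2, so r8c2=7.
Step 26. [r6c1∈{6}] nothing but 6 survives at r6c1, so r6c1=6.
Step 27. [r6c2∈{3}] r6c2 has the single candidate 3, so r6c2=3.
Step 28. [r7c9∈{2}] nothing but 2 survives at r7c9. So r7c9=2.
Step 29. [r4c4∈{6}] nothing but 6 survives at r4c4. So r4c4=6.
Step 30. [r5c3∈{9}] only 9 remains possible at r5c3. So r5c3=9.
Step 31. [r7c8∈{8}] nothing but 8 survives at r7c8. So r7c8=8.
Step 32. [r5c6∈{2}] r5c6 is down to just 2. So r5c6=2.
Step 33. [r8c8∈{3}] r8c8's peers cover all but 3. So r8c8=3.
Step 34. [r2c9∈{5}] r2c9 is down to just 5, so r2c9=5.
Step 35. [r4c3∈{5}] nothing but 5 survives at r4c3, so r4c3=5.
Step 36. [r4c7∈{7}] only 7 remains possible at r4c7 ⇒ r4c7=7.
Step 37. [r9c5∈{2}] r9c5's peers cover all but 2, so r9c5=2.
Step 38. [r1c9∈{7}] nothing but 7 survives at r1c9. So r1c9=7.
Step 39. [r3c1∈{8}] nothing but 8 survives at r3c1 ⇒ r3c1=8.
Step 40. [r8c7∈{6}] r8c7 has the single candidate 6. So r8c7=6.
Step 41. [r1c3∈{3}] r1c3's peers cover all but 3, so r1c3=3.
Step 42. [r4c2∈{8}] r4c2 is down to just 8. So r4c2=8.
Step 43. [r8c5∈{5}] r8c5 has the single candidate 5, so r8c5=5.
Step 44. [r5c2∈{1}] r5c2 is down to just 1. So r5c2=1.

Answer: 5 9 3 2 8 1 4 6 7 / 1 2 7 3 6 4 8 9 5 / 8 4 6 5 9 7 2 1 3 / 2 8 5 6 3 9 7 4 1 / 7 1 9 8 4 2 3 5 6 / 6 3 4 7 1 5 9 2 8 / 4 6 1 9 7 3 5 8 2 / 9 7 2 1 5 8 6 3 4 / 3 5 8 4 2 6 1 7 9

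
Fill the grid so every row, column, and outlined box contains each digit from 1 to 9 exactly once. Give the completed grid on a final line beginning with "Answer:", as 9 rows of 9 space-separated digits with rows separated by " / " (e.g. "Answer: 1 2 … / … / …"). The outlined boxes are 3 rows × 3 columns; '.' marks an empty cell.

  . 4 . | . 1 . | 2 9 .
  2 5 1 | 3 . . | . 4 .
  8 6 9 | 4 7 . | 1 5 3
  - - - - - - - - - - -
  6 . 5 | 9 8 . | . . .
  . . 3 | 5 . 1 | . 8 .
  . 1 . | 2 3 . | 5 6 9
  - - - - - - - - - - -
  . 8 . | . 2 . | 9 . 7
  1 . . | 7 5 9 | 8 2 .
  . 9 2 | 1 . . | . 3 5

Step 1. [r7c4∈{6}] r7c4's peers cover all but 6, so r7c4=6.
Step 2. [r4c8∈{1,7}] in col 8, 7 fits only at r4c8. So r4c8=7.
Step 3. [r4c6∈{4}] r4c6 is down to just 4. So r4c6=4.
Step 4. [r5c2∈{2,7}] 7 has one home in col 2: r5c2. So r5c2=7.
Step 5. [r6c1∈{4}] r6c1's peers cover all but 4. So r6c1=4.
Step 6. [r1c4∈{8}] r1c4's peers cover all but 8 ⇒ r1c4=8.
Step 7. [r1c9∈{6}] only 6 remains possible at r1c9, so r1c9=6.
Step 8. [r8c9∈{4}] nothing but 4 survives at r8c9, so r8c9=4.
Step 9. [r1c1∈{3,7}] row 1 places 3 nowhere but r1c1, so r1c1=3.
Step 10. [r2c5∈{6,9}] across row 2, 9 lands solely at r2c5. So r2c5=9.
Step 11. [r5c9∈{2}] r5c9 is down to just 2 ⇒ r5c9=2.
Step 12. [r2c6∈{6}] r2c6 is down to just 6. So r2c6=6.
Step 13. [r1c6∈{5}] nothing but 5 survives at r1c6. So r1c6=5.
Step 14. [r3c6∈{2}] only 2 remains possible at r3c6. So r3c6=2.
Step 15. [r6c3∈{8}] r6c3 is down to just 8, so r6c3=8.
Step 16. [r4c2∈{2}] r4c2's peers cover all but 2, so r4c2=2.
Step 17. [r5c1∈{9}] nothing but 9 survives at r5c1. So r5c1=9.
Step 18. [r2c9∈{8}] r2c9 is down to just 8 ⇒ r2c9=8.
Step 19. [r5c7∈{4}] r5c7 has the single candidate 4, so r5c7=4.
Step 20. [r9c6∈{8}] r9c6 is down to just 8. So r9c6=8.
Step 21. [r7c1∈{5}] nothing but 5 survives at r7c1. So r7c1=5.
Step 22. [r2c7∈{7}] r2c7's peers cover all but 7 ⇒ r2c7=7.
Step 23. [r8c3∈{6}] r8c3's peers cover all but 6 ⇒ r8c3=6.
Step 24. [r8c2∈{3}] only 3 remains possible at r8c2, so r8c2=3.
Step 25. [r9c5∈{4}] r9c5's peers cover all but 4, so r9c5=4.
Step 26. [r4c7∈{3}] nothing but 3 survives at r4c7, so r4c7=3.
Step 27. [r9c7∈{6}] nothing but 6 survives at r9c7 ⇒ r9c7=6.
Step 28. [r7c6∈{3}] only 3 remains possible at r7c6. So r7c6=3.
Step 29. [r6c6∈{7}] r6c6 is down to just 7. So r6c6=7.
Step 30. [r5c5∈{6}] r5c5 is down to just 6. So r5c5=6.
Step 31. [r1c3∈{7}] r1c3 is down to just 7, so r1c3=7.
Step 32. [r7c3∈{4}] nothing but 4 survives at r7c3 ⇒ r7c3=4.
Step 33. [r7c8∈{1}] r7c8 has the single candidate 1, so r7c8=1.
Step 34. [r9c1∈{7}] only 7 remains possible at r9c1 ⇒ r9c1=7.
Step 35. [r4c9∈{1}] r4c9 has the single candidate 1 ⇒ r4c9=1.

Answer: 3 4 7 8 1 5 2 9 6 / 2 5 1 3 9 6 7 4 8 / 8 6 9 4 7 2 1 5 3 / 6 2 5 9 8 4 3 7 1 / 9 7 3 5 6 1 4 8 2 / 4 1 8 2 3 7 5 6 9 / 5 8 4 6 2 3 9 1 7 / 1 3 6 7 5 9 8 2 4 / 7 9 2 1 4 8 6 3 5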